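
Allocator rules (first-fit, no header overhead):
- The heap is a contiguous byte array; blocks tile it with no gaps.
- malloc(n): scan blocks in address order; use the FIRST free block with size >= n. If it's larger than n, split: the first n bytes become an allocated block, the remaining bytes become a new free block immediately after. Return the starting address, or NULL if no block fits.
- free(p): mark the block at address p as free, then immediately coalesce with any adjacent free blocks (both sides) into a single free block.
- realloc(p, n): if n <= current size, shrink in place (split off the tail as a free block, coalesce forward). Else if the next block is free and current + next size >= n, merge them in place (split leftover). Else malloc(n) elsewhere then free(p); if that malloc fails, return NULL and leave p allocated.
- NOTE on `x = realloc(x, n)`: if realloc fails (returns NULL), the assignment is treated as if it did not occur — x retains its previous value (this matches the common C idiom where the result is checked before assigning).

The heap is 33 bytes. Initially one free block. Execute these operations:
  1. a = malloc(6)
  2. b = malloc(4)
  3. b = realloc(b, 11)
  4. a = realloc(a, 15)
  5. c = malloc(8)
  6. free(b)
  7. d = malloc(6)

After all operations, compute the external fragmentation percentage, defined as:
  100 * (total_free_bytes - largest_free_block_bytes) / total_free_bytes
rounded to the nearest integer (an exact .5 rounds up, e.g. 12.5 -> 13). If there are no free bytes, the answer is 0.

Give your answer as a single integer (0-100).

Answer: 8

Derivation:
Op 1: a = malloc(6) -> a = 0; heap: [0-5 ALLOC][6-32 FREE]
Op 2: b = malloc(4) -> b = 6; heap: [0-5 ALLOC][6-9 ALLOC][10-32 FREE]
Op 3: b = realloc(b, 11) -> b = 6; heap: [0-5 ALLOC][6-16 ALLOC][17-32 FREE]
Op 4: a = realloc(a, 15) -> a = 17; heap: [0-5 FREE][6-16 ALLOC][17-31 ALLOC][32-32 FREE]
Op 5: c = malloc(8) -> c = NULL; heap: [0-5 FREE][6-16 ALLOC][17-31 ALLOC][32-32 FREE]
Op 6: free(b) -> (freed b); heap: [0-16 FREE][17-31 ALLOC][32-32 FREE]
Op 7: d = malloc(6) -> d = 0; heap: [0-5 ALLOC][6-16 FREE][17-31 ALLOC][32-32 FREE]
Free blocks: [11 1] total_free=12 largest=11 -> 100*(12-11)/12 = 100/12 ≈ 8.333 -> rounds to 8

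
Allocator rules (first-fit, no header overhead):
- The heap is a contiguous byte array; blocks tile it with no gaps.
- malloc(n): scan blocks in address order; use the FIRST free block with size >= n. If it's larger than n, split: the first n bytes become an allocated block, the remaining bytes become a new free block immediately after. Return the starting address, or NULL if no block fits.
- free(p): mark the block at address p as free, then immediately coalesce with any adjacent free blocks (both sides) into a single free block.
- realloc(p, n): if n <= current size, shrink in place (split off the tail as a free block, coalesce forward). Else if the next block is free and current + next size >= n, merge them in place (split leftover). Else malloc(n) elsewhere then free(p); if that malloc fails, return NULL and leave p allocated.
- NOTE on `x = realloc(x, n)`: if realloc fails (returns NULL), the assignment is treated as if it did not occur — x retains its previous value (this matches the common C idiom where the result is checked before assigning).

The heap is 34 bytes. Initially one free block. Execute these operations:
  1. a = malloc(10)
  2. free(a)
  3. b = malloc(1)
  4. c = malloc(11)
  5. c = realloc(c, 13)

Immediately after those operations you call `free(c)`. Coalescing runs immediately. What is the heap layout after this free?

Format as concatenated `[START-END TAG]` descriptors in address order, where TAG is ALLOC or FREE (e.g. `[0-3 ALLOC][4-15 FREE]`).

Op 1: a = malloc(10) -> a = 0; heap: [0-9 ALLOC][10-33 FREE]
Op 2: free(a) -> (freed a); heap: [0-33 FREE]
Op 3: b = malloc(1) -> b = 0; heap: [0-0 ALLOC][1-33 FREE]
Op 4: c = malloc(11) -> c = 1; heap: [0-0 ALLOC][1-11 ALLOC][12-33 FREE]
Op 5: c = realloc(c, 13) -> c = 1; heap: [0-0 ALLOC][1-13 ALLOC][14-33 FREE]
free(c): c = 1 -> block [1-13 ALLOC]; mark free, coalesce with adjacent free neighbors -> [0-0 ALLOC][1-33 FREE]

Answer: [0-0 ALLOC][1-33 FREE]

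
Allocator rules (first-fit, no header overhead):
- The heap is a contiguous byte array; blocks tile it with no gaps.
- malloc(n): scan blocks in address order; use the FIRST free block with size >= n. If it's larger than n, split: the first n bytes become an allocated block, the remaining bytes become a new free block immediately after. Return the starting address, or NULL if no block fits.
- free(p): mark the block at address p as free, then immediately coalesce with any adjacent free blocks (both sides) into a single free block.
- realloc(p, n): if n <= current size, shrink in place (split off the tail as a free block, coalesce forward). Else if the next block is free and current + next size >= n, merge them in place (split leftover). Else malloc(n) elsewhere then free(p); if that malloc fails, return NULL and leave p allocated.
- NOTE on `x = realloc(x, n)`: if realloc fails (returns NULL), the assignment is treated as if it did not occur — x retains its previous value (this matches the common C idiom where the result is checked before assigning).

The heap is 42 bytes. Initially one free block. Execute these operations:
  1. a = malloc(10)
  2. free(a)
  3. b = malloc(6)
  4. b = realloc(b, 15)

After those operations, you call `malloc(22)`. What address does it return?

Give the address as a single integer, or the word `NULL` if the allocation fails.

Answer: 15

Derivation:
Op 1: a = malloc(10) -> a = 0; heap: [0-9 ALLOC][10-41 FREE]
Op 2: free(a) -> (freed a); heap: [0-41 FREE]
Op 3: b = malloc(6) -> b = 0; heap: [0-5 ALLOC][6-41 FREE]
Op 4: b = realloc(b, 15) -> b = 0; heap: [0-14 ALLOC][15-41 FREE]
malloc(22): first-fit scan over [0-14 ALLOC][15-41 FREE] -> 15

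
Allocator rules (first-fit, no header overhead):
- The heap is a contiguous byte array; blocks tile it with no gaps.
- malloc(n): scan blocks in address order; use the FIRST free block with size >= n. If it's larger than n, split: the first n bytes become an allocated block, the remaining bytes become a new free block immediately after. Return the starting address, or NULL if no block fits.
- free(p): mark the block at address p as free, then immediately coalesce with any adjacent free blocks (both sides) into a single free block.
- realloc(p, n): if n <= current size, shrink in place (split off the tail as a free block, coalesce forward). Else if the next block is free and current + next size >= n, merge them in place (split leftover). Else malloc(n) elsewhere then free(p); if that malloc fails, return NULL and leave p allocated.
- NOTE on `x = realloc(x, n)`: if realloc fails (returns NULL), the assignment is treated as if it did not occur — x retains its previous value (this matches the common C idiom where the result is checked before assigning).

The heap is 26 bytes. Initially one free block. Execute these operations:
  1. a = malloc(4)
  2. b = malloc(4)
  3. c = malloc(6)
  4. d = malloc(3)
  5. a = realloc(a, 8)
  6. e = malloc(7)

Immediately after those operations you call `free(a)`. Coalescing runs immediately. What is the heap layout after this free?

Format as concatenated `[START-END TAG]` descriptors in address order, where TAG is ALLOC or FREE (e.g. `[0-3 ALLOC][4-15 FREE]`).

Answer: [0-3 FREE][4-7 ALLOC][8-13 ALLOC][14-16 ALLOC][17-25 FREE]

Derivation:
Op 1: a = malloc(4) -> a = 0; heap: [0-3 ALLOC][4-25 FREE]
Op 2: b = malloc(4) -> b = 4; heap: [0-3 ALLOC][4-7 ALLOC][8-25 FREE]
Op 3: c = malloc(6) -> c = 8; heap: [0-3 ALLOC][4-7 ALLOC][8-13 ALLOC][14-25 FREE]
Op 4: d = malloc(3) -> d = 14; heap: [0-3 ALLOC][4-7 ALLOC][8-13 ALLOC][14-16 ALLOC][17-25 FREE]
Op 5: a = realloc(a, 8) -> a = 17; heap: [0-3 FREE][4-7 ALLOC][8-13 ALLOC][14-16 ALLOC][17-24 ALLOC][25-25 FREE]
Op 6: e = malloc(7) -> e = NULL; heap: [0-3 FREE][4-7 ALLOC][8-13 ALLOC][14-16 ALLOC][17-24 ALLOC][25-25 FREE]
free(a): a = 17 -> block [17-24 ALLOC]; mark free, coalesce with adjacent free neighbors -> [0-3 FREE][4-7 ALLOC][8-13 ALLOC][14-16 ALLOC][17-25 FREE]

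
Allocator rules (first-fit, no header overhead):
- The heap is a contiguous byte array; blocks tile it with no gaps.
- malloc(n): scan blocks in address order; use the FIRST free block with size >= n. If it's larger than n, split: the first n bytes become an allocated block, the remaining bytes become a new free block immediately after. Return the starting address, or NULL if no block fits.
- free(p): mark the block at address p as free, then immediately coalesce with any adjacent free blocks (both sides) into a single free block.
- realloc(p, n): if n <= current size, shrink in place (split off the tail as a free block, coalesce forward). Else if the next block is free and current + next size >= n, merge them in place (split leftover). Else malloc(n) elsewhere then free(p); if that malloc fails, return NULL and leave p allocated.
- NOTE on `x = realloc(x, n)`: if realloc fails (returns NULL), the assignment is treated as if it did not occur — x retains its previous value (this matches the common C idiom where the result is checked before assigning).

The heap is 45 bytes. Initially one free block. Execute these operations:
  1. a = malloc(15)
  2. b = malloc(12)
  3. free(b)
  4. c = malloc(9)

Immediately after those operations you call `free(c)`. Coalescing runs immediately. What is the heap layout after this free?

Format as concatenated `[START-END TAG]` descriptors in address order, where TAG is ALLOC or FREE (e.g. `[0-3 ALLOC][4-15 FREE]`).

Answer: [0-14 ALLOC][15-44 FREE]

Derivation:
Op 1: a = malloc(15) -> a = 0; heap: [0-14 ALLOC][15-44 FREE]
Op 2: b = malloc(12) -> b = 15; heap: [0-14 ALLOC][15-26 ALLOC][27-44 FREE]
Op 3: free(b) -> (freed b); heap: [0-14 ALLOC][15-44 FREE]
Op 4: c = malloc(9) -> c = 15; heap: [0-14 ALLOC][15-23 ALLOC][24-44 FREE]
free(c): c = 15 -> block [15-23 ALLOC]; mark free, coalesce with adjacent free neighbors -> [0-14 ALLOC][15-44 FREE]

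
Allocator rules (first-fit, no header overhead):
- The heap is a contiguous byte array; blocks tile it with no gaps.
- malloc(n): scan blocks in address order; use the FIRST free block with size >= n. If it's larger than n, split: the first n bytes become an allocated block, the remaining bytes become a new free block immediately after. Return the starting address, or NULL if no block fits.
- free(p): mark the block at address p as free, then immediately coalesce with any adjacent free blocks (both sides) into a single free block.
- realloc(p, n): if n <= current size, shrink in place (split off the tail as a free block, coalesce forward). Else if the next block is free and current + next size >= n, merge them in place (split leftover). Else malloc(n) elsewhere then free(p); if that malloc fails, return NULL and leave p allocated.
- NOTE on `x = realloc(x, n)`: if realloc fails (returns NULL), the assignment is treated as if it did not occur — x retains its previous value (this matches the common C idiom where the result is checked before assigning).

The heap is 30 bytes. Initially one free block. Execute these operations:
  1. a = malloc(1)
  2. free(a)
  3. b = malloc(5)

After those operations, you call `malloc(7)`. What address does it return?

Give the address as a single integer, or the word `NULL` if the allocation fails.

Op 1: a = malloc(1) -> a = 0; heap: [0-0 ALLOC][1-29 FREE]
Op 2: free(a) -> (freed a); heap: [0-29 FREE]
Op 3: b = malloc(5) -> b = 0; heap: [0-4 ALLOC][5-29 FREE]
malloc(7): first-fit scan over [0-4 ALLOC][5-29 FREE] -> 5

Answer: 5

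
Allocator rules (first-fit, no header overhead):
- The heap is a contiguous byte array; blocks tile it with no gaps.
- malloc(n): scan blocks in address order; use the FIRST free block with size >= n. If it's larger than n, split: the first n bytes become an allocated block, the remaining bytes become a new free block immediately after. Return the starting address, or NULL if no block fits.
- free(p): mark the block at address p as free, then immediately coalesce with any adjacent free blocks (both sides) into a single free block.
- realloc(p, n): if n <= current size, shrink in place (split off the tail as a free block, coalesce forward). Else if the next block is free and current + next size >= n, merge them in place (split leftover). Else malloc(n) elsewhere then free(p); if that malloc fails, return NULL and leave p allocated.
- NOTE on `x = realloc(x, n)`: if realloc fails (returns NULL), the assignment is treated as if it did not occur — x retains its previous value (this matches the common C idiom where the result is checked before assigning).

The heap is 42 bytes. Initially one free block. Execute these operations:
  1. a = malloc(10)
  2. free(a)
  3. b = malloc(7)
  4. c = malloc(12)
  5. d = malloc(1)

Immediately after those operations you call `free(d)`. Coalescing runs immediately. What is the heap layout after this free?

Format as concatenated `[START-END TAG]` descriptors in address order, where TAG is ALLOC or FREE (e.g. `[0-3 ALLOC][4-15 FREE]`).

Op 1: a = malloc(10) -> a = 0; heap: [0-9 ALLOC][10-41 FREE]
Op 2: free(a) -> (freed a); heap: [0-41 FREE]
Op 3: b = malloc(7) -> b = 0; heap: [0-6 ALLOC][7-41 FREE]
Op 4: c = malloc(12) -> c = 7; heap: [0-6 ALLOC][7-18 ALLOC][19-41 FREE]
Op 5: d = malloc(1) -> d = 19; heap: [0-6 ALLOC][7-18 ALLOC][19-19 ALLOC][20-41 FREE]
free(d): d = 19 -> block [19-19 ALLOC]; mark free, coalesce with adjacent free neighbors -> [0-6 ALLOC][7-18 ALLOC][19-41 FREE]

Answer: [0-6 ALLOC][7-18 ALLOC][19-41 FREE]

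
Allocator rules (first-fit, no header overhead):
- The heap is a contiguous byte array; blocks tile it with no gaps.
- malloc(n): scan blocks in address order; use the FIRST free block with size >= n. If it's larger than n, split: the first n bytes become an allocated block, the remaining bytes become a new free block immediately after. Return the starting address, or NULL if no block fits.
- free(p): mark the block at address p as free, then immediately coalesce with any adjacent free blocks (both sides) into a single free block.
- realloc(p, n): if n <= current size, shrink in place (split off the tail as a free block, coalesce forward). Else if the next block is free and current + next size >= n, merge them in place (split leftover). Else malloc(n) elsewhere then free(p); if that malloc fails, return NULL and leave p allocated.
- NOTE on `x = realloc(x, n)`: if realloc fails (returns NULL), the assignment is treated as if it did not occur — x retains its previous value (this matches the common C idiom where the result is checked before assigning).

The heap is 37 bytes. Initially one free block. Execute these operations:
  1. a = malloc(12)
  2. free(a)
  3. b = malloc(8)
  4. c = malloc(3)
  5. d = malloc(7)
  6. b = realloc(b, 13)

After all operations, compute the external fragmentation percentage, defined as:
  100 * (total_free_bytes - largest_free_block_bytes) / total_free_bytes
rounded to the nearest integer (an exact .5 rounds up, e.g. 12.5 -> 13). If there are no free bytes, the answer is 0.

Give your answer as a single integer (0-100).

Answer: 43

Derivation:
Op 1: a = malloc(12) -> a = 0; heap: [0-11 ALLOC][12-36 FREE]
Op 2: free(a) -> (freed a); heap: [0-36 FREE]
Op 3: b = malloc(8) -> b = 0; heap: [0-7 ALLOC][8-36 FREE]
Op 4: c = malloc(3) -> c = 8; heap: [0-7 ALLOC][8-10 ALLOC][11-36 FREE]
Op 5: d = malloc(7) -> d = 11; heap: [0-7 ALLOC][8-10 ALLOC][11-17 ALLOC][18-36 FREE]
Op 6: b = realloc(b, 13) -> b = 18; heap: [0-7 FREE][8-10 ALLOC][11-17 ALLOC][18-30 ALLOC][31-36 FREE]
Free blocks: [8 6] total_free=14 largest=8 -> 100*(14-8)/14 = 600/14 ≈ 42.857 -> rounds to 43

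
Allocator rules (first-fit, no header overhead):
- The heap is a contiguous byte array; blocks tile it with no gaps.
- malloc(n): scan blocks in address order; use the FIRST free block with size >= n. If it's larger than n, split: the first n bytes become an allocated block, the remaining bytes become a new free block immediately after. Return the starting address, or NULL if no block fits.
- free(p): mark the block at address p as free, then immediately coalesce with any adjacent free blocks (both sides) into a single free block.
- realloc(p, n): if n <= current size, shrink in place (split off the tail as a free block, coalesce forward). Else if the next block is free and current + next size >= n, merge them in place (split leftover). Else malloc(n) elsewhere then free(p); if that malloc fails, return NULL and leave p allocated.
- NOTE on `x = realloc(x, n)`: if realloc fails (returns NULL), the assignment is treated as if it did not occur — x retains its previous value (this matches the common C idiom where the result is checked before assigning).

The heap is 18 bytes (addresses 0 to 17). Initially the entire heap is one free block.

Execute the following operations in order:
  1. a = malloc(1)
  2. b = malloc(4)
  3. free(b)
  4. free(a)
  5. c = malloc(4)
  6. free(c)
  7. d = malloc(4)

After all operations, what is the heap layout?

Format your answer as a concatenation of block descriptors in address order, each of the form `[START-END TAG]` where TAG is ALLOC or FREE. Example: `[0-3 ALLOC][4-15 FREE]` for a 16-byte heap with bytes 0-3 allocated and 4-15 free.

Op 1: a = malloc(1) -> a = 0; heap: [0-0 ALLOC][1-17 FREE]
Op 2: b = malloc(4) -> b = 1; heap: [0-0 ALLOC][1-4 ALLOC][5-17 FREE]
Op 3: free(b) -> (freed b); heap: [0-0 ALLOC][1-17 FREE]
Op 4: free(a) -> (freed a); heap: [0-17 FREE]
Op 5: c = malloc(4) -> c = 0; heap: [0-3 ALLOC][4-17 FREE]
Op 6: free(c) -> (freed c); heap: [0-17 FREE]
Op 7: d = malloc(4) -> d = 0; heap: [0-3 ALLOC][4-17 FREE]

Answer: [0-3 ALLOC][4-17 FREE]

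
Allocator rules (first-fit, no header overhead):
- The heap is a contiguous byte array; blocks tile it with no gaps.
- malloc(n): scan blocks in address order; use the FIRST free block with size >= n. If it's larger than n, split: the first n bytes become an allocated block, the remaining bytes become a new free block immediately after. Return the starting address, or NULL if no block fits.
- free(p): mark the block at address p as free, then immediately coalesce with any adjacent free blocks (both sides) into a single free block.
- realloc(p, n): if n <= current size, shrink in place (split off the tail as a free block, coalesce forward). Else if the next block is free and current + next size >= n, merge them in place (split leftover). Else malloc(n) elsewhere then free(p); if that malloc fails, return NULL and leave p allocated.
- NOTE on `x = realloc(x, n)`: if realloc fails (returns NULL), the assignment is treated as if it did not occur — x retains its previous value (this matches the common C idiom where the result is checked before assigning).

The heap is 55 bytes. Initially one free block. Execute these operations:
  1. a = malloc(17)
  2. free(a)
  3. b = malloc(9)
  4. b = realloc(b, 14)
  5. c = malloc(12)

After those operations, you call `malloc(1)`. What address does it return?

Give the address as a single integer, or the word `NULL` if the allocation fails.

Answer: 26

Derivation:
Op 1: a = malloc(17) -> a = 0; heap: [0-16 ALLOC][17-54 FREE]
Op 2: free(a) -> (freed a); heap: [0-54 FREE]
Op 3: b = malloc(9) -> b = 0; heap: [0-8 ALLOC][9-54 FREE]
Op 4: b = realloc(b, 14) -> b = 0; heap: [0-13 ALLOC][14-54 FREE]
Op 5: c = malloc(12) -> c = 14; heap: [0-13 ALLOC][14-25 ALLOC][26-54 FREE]
malloc(1): first-fit scan over [0-13 ALLOC][14-25 ALLOC][26-54 FREE] -> 26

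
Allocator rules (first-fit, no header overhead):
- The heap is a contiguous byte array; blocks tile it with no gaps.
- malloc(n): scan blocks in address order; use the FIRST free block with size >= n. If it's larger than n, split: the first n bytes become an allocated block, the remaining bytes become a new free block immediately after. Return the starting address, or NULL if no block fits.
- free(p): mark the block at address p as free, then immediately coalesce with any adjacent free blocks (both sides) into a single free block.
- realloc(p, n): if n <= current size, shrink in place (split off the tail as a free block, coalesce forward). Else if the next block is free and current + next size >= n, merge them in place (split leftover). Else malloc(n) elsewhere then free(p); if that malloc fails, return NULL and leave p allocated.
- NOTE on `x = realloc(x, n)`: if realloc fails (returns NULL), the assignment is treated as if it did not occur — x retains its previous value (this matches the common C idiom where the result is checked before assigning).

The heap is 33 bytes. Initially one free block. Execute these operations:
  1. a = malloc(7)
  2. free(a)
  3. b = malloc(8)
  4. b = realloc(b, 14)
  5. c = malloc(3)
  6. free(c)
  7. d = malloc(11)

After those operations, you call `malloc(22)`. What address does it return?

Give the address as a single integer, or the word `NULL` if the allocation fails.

Op 1: a = malloc(7) -> a = 0; heap: [0-6 ALLOC][7-32 FREE]
Op 2: free(a) -> (freed a); heap: [0-32 FREE]
Op 3: b = malloc(8) -> b = 0; heap: [0-7 ALLOC][8-32 FREE]
Op 4: b = realloc(b, 14) -> b = 0; heap: [0-13 ALLOC][14-32 FREE]
Op 5: c = malloc(3) -> c = 14; heap: [0-13 ALLOC][14-16 ALLOC][17-32 FREE]
Op 6: free(c) -> (freed c); heap: [0-13 ALLOC][14-32 FREE]
Op 7: d = malloc(11) -> d = 14; heap: [0-13 ALLOC][14-24 ALLOC][25-32 FREE]
malloc(22): first-fit scan over [0-13 ALLOC][14-24 ALLOC][25-32 FREE] -> NULL

Answer: NULL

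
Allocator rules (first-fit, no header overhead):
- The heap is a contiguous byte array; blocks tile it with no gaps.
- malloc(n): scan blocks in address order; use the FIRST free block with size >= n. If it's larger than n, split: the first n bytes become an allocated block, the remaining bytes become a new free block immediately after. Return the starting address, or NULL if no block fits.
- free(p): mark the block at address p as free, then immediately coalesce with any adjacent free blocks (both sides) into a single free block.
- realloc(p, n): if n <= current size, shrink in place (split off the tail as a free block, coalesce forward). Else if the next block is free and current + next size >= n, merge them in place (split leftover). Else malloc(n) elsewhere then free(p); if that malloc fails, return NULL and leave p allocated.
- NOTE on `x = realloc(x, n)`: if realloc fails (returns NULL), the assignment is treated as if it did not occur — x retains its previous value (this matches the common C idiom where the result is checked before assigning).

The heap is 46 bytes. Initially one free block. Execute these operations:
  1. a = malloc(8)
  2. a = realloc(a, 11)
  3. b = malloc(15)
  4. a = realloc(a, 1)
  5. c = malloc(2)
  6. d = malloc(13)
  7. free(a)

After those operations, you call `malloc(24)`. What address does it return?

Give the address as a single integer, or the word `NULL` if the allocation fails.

Answer: NULL

Derivation:
Op 1: a = malloc(8) -> a = 0; heap: [0-7 ALLOC][8-45 FREE]
Op 2: a = realloc(a, 11) -> a = 0; heap: [0-10 ALLOC][11-45 FREE]
Op 3: b = malloc(15) -> b = 11; heap: [0-10 ALLOC][11-25 ALLOC][26-45 FREE]
Op 4: a = realloc(a, 1) -> a = 0; heap: [0-0 ALLOC][1-10 FREE][11-25 ALLOC][26-45 FREE]
Op 5: c = malloc(2) -> c = 1; heap: [0-0 ALLOC][1-2 ALLOC][3-10 FREE][11-25 ALLOC][26-45 FREE]
Op 6: d = malloc(13) -> d = 26; heap: [0-0 ALLOC][1-2 ALLOC][3-10 FREE][11-25 ALLOC][26-38 ALLOC][39-45 FREE]
Op 7: free(a) -> (freed a); heap: [0-0 FREE][1-2 ALLOC][3-10 FREE][11-25 ALLOC][26-38 ALLOC][39-45 FREE]
malloc(24): first-fit scan over [0-0 FREE][1-2 ALLOC][3-10 FREE][11-25 ALLOC][26-38 ALLOC][39-45 FREE] -> NULL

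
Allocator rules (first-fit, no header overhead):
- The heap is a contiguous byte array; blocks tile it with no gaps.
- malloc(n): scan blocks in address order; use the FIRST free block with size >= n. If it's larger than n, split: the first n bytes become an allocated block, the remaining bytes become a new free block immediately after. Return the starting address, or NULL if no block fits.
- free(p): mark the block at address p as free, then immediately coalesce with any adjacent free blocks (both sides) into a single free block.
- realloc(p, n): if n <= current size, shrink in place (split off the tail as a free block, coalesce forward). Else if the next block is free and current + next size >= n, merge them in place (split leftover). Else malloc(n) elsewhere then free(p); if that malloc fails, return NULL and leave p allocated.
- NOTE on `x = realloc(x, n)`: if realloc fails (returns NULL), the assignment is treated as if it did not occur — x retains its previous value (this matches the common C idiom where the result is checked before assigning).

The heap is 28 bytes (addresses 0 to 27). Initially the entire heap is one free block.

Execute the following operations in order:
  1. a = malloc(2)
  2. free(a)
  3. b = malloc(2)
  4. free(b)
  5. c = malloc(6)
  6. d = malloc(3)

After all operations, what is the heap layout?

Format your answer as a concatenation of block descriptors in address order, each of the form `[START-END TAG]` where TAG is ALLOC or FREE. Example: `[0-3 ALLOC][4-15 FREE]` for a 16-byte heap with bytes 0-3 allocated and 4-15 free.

Answer: [0-5 ALLOC][6-8 ALLOC][9-27 FREE]

Derivation:
Op 1: a = malloc(2) -> a = 0; heap: [0-1 ALLOC][2-27 FREE]
Op 2: free(a) -> (freed a); heap: [0-27 FREE]
Op 3: b = malloc(2) -> b = 0; heap: [0-1 ALLOC][2-27 FREE]
Op 4: free(b) -> (freed b); heap: [0-27 FREE]
Op 5: c = malloc(6) -> c = 0; heap: [0-5 ALLOC][6-27 FREE]
Op 6: d = malloc(3) -> d = 6; heap: [0-5 ALLOC][6-8 ALLOC][9-27 FREE]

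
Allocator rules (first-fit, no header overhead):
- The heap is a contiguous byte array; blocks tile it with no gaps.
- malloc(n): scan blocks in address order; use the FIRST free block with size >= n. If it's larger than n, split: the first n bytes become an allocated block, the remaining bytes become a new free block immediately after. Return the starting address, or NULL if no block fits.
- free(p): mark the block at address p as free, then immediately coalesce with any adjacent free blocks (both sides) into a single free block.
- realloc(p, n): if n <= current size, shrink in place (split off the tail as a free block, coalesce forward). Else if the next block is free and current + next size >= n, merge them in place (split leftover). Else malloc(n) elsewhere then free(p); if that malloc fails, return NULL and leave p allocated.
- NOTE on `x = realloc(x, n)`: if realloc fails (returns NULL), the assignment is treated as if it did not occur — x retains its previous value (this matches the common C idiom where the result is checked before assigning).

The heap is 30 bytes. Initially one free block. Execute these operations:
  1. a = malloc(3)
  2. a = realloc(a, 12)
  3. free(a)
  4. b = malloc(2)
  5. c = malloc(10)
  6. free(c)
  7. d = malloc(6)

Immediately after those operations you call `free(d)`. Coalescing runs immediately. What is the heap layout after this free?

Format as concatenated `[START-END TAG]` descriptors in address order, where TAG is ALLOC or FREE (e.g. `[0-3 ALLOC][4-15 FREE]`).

Answer: [0-1 ALLOC][2-29 FREE]

Derivation:
Op 1: a = malloc(3) -> a = 0; heap: [0-2 ALLOC][3-29 FREE]
Op 2: a = realloc(a, 12) -> a = 0; heap: [0-11 ALLOC][12-29 FREE]
Op 3: free(a) -> (freed a); heap: [0-29 FREE]
Op 4: b = malloc(2) -> b = 0; heap: [0-1 ALLOC][2-29 FREE]
Op 5: c = malloc(10) -> c = 2; heap: [0-1 ALLOC][2-11 ALLOC][12-29 FREE]
Op 6: free(c) -> (freed c); heap: [0-1 ALLOC][2-29 FREE]
Op 7: d = malloc(6) -> d = 2; heap: [0-1 ALLOC][2-7 ALLOC][8-29 FREE]
free(d): d = 2 -> block [2-7 ALLOC]; mark free, coalesce with adjacent free neighbors -> [0-1 ALLOC][2-29 FREE]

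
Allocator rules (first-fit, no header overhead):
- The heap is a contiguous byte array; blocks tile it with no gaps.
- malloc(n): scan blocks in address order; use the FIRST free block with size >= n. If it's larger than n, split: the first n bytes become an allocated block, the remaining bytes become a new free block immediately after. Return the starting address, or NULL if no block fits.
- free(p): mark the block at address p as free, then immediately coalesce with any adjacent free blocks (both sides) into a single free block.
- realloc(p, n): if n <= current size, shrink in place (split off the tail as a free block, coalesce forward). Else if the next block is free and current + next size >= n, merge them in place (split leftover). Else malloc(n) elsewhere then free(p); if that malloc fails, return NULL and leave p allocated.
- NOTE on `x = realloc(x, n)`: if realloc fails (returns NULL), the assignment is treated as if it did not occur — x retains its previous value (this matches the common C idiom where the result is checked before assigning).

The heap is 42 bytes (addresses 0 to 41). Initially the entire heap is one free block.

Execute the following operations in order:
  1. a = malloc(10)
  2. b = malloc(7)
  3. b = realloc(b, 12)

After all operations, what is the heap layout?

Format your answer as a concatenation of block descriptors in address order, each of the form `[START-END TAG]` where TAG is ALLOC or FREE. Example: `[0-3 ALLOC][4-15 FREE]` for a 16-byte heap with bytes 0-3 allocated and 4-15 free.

Answer: [0-9 ALLOC][10-21 ALLOC][22-41 FREE]

Derivation:
Op 1: a = malloc(10) -> a = 0; heap: [0-9 ALLOC][10-41 FREE]
Op 2: b = malloc(7) -> b = 10; heap: [0-9 ALLOC][10-16 ALLOC][17-41 FREE]
Op 3: b = realloc(b, 12) -> b = 10; heap: [0-9 ALLOC][10-21 ALLOC][22-41 FREE]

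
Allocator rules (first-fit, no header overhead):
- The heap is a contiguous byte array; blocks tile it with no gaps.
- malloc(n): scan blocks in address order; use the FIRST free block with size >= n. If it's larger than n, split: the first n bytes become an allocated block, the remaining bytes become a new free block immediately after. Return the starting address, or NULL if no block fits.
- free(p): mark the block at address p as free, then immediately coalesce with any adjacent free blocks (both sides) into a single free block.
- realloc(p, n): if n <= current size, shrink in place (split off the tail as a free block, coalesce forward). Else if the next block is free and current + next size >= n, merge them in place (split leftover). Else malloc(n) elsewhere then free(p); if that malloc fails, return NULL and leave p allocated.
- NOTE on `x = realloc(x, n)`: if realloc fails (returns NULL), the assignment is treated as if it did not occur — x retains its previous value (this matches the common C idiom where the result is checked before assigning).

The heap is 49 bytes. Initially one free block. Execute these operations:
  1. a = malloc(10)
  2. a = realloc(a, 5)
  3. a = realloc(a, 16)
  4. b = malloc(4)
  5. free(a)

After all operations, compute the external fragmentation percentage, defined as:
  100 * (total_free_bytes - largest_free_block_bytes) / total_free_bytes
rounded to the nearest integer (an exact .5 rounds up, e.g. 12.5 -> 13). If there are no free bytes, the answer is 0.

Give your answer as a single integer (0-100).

Answer: 36

Derivation:
Op 1: a = malloc(10) -> a = 0; heap: [0-9 ALLOC][10-48 FREE]
Op 2: a = realloc(a, 5) -> a = 0; heap: [0-4 ALLOC][5-48 FREE]
Op 3: a = realloc(a, 16) -> a = 0; heap: [0-15 ALLOC][16-48 FREE]
Op 4: b = malloc(4) -> b = 16; heap: [0-15 ALLOC][16-19 ALLOC][20-48 FREE]
Op 5: free(a) -> (freed a); heap: [0-15 FREE][16-19 ALLOC][20-48 FREE]
Free blocks: [16 29] total_free=45 largest=29 -> 100*(45-29)/45 = 1600/45 ≈ 35.556 -> rounds to 36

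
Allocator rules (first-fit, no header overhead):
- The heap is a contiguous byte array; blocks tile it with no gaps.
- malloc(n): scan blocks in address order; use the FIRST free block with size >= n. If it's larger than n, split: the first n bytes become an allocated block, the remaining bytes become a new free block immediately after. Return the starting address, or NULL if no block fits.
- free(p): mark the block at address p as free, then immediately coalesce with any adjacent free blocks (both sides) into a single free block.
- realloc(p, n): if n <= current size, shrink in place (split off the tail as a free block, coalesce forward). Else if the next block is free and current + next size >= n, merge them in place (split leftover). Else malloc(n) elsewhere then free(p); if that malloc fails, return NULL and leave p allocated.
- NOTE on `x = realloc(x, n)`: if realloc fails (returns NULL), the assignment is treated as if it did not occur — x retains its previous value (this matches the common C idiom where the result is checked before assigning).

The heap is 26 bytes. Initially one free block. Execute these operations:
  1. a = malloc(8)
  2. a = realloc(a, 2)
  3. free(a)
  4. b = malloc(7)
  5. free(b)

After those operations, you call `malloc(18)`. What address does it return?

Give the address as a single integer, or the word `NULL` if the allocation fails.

Op 1: a = malloc(8) -> a = 0; heap: [0-7 ALLOC][8-25 FREE]
Op 2: a = realloc(a, 2) -> a = 0; heap: [0-1 ALLOC][2-25 FREE]
Op 3: free(a) -> (freed a); heap: [0-25 FREE]
Op 4: b = malloc(7) -> b = 0; heap: [0-6 ALLOC][7-25 FREE]
Op 5: free(b) -> (freed b); heap: [0-25 FREE]
malloc(18): first-fit scan over [0-25 FREE] -> 0

Answer: 0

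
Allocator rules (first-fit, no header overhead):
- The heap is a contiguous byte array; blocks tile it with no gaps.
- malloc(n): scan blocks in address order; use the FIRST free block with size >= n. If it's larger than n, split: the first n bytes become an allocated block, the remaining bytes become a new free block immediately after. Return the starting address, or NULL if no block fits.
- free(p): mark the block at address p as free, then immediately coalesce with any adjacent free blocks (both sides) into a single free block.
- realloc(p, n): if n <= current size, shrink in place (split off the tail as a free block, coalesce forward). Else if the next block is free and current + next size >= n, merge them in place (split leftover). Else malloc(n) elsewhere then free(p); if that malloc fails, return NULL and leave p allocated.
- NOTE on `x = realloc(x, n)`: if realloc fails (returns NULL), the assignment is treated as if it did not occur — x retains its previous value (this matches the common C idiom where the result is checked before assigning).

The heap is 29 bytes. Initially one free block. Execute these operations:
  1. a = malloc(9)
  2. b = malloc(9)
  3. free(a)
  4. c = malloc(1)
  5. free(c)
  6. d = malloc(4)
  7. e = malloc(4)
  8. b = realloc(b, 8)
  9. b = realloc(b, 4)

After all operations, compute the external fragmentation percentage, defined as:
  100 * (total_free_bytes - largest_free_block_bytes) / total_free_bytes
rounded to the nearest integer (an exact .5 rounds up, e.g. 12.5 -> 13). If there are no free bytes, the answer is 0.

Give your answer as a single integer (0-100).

Answer: 6

Derivation:
Op 1: a = malloc(9) -> a = 0; heap: [0-8 ALLOC][9-28 FREE]
Op 2: b = malloc(9) -> b = 9; heap: [0-8 ALLOC][9-17 ALLOC][18-28 FREE]
Op 3: free(a) -> (freed a); heap: [0-8 FREE][9-17 ALLOC][18-28 FREE]
Op 4: c = malloc(1) -> c = 0; heap: [0-0 ALLOC][1-8 FREE][9-17 ALLOC][18-28 FREE]
Op 5: free(c) -> (freed c); heap: [0-8 FREE][9-17 ALLOC][18-28 FREE]
Op 6: d = malloc(4) -> d = 0; heap: [0-3 ALLOC][4-8 FREE][9-17 ALLOC][18-28 FREE]
Op 7: e = malloc(4) -> e = 4; heap: [0-3 ALLOC][4-7 ALLOC][8-8 FREE][9-17 ALLOC][18-28 FREE]
Op 8: b = realloc(b, 8) -> b = 9; heap: [0-3 ALLOC][4-7 ALLOC][8-8 FREE][9-16 ALLOC][17-28 FREE]
Op 9: b = realloc(b, 4) -> b = 9; heap: [0-3 ALLOC][4-7 ALLOC][8-8 FREE][9-12 ALLOC][13-28 FREE]
Free blocks: [1 16] total_free=17 largest=16 -> 100*(17-16)/17 = 100/17 ≈ 5.882 -> rounds to 6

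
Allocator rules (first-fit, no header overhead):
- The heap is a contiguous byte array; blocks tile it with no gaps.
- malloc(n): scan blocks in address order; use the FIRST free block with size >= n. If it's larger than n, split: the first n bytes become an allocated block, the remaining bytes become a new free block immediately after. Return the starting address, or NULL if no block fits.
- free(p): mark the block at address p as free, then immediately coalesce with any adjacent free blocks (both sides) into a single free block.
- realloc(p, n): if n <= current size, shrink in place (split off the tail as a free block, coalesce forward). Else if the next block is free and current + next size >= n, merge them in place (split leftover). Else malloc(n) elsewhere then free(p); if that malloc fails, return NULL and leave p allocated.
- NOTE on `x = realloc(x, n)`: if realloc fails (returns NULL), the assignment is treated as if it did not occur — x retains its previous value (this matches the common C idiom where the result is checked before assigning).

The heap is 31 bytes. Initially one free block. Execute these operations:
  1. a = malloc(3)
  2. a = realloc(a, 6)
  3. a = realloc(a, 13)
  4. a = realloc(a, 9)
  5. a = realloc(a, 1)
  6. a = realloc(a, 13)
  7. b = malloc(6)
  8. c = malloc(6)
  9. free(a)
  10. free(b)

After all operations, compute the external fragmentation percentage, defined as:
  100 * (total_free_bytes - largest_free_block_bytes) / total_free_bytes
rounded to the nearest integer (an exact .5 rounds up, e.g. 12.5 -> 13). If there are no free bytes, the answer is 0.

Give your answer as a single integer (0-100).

Answer: 24

Derivation:
Op 1: a = malloc(3) -> a = 0; heap: [0-2 ALLOC][3-30 FREE]
Op 2: a = realloc(a, 6) -> a = 0; heap: [0-5 ALLOC][6-30 FREE]
Op 3: a = realloc(a, 13) -> a = 0; heap: [0-12 ALLOC][13-30 FREE]
Op 4: a = realloc(a, 9) -> a = 0; heap: [0-8 ALLOC][9-30 FREE]
Op 5: a = realloc(a, 1) -> a = 0; heap: [0-0 ALLOC][1-30 FREE]
Op 6: a = realloc(a, 13) -> a = 0; heap: [0-12 ALLOC][13-30 FREE]
Op 7: b = malloc(6) -> b = 13; heap: [0-12 ALLOC][13-18 ALLOC][19-30 FREE]
Op 8: c = malloc(6) -> c = 19; heap: [0-12 ALLOC][13-18 ALLOC][19-24 ALLOC][25-30 FREE]
Op 9: free(a) -> (freed a); heap: [0-12 FREE][13-18 ALLOC][19-24 ALLOC][25-30 FREE]
Op 10: free(b) -> (freed b); heap: [0-18 FREE][19-24 ALLOC][25-30 FREE]
Free blocks: [19 6] total_free=25 largest=19 -> 100*(25-19)/25 = 600/25 = 24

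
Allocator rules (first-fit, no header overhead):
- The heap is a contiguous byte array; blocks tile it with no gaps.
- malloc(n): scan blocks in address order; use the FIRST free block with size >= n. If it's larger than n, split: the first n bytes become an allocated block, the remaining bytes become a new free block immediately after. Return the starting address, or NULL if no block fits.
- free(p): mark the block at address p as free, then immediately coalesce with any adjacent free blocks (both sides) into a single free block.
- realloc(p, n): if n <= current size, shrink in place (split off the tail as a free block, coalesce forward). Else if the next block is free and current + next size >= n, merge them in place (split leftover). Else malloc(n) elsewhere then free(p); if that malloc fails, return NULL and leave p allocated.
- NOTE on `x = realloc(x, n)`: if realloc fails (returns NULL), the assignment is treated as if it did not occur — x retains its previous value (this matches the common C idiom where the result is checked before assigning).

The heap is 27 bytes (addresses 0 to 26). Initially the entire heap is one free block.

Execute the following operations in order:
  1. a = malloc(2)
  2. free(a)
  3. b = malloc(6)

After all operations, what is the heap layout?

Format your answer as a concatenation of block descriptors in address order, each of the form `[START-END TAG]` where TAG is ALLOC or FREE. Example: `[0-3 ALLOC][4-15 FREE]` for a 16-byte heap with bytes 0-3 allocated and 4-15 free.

Op 1: a = malloc(2) -> a = 0; heap: [0-1 ALLOC][2-26 FREE]
Op 2: free(a) -> (freed a); heap: [0-26 FREE]
Op 3: b = malloc(6) -> b = 0; heap: [0-5 ALLOC][6-26 FREE]

Answer: [0-5 ALLOC][6-26 FREE]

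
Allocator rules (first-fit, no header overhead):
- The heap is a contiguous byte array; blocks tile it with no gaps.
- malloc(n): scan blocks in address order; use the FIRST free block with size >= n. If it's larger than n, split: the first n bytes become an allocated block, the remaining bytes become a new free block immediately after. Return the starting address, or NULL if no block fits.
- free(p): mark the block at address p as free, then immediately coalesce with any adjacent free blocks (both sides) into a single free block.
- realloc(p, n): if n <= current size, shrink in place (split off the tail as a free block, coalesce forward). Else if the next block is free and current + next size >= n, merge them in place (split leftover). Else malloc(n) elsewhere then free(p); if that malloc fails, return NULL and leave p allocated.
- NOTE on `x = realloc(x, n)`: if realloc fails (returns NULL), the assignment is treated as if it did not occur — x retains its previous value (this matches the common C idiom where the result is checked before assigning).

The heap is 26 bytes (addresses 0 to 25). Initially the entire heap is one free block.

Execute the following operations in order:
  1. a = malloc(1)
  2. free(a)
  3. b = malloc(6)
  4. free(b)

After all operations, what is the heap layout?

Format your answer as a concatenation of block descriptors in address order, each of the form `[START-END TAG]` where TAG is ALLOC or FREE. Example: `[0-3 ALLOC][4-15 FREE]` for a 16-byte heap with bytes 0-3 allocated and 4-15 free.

Op 1: a = malloc(1) -> a = 0; heap: [0-0 ALLOC][1-25 FREE]
Op 2: free(a) -> (freed a); heap: [0-25 FREE]
Op 3: b = malloc(6) -> b = 0; heap: [0-5 ALLOC][6-25 FREE]
Op 4: free(b) -> (freed b); heap: [0-25 FREE]

Answer: [0-25 FREE]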